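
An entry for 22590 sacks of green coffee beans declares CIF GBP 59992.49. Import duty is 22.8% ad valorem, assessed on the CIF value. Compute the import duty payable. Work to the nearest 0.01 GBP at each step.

Import duty: GBP 13678.29

Import duty = 59992.49 × 22.8% = 13678.29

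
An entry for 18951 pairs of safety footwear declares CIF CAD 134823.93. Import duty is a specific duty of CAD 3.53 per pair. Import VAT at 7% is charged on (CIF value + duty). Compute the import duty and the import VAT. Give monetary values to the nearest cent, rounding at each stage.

Import duty: CAD 66897.03; import VAT: CAD 14120.47

Import duty = 18951 × 3.53 = 66897.03
VAT base = CIF + duty = 134823.93 + 66897.03 = 201720.96
Import VAT = 201720.96 × 7% = 14120.47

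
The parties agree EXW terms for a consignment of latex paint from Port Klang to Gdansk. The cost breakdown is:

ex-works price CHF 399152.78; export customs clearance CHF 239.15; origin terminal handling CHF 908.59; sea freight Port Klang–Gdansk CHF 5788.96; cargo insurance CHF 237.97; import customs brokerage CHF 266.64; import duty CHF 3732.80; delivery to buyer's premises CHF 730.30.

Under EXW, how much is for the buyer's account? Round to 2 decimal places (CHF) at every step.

EXW: the seller makes goods available at their premises; the buyer bears all onward costs.
Seller's account: goods 399152.78 = 399152.78
Buyer's account: export clearance 239.15 + origin terminal 908.59 + freight 5788.96 + insurance 237.97 + brokerage 266.64 + duty 3732.80 + delivery 730.30 = 11904.41

Buyer's account: CHF 11904.41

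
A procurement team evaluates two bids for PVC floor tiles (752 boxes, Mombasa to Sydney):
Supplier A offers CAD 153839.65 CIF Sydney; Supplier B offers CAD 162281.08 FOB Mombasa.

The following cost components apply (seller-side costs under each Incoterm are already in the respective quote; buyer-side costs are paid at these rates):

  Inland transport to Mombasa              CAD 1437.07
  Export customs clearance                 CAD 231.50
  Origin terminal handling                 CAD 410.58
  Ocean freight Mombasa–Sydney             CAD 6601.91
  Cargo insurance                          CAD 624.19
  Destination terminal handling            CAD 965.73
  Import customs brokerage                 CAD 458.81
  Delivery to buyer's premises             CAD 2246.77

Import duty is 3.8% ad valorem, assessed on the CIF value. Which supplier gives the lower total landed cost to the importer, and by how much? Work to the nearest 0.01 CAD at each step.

Supplier A is cheaper by CAD 16262.89

Supplier A (CIF):
The CIF price already equals the CIF value: 153839.65
Import duty = 153839.65 × 3.8% = 5845.91
Buyer bears (A): 965.73 + 458.81 + 2246.77 = 3671.31
Landed cost (A) = invoice 153839.65 + 3671.31 + duty 5845.91 = 163356.87
Supplier B (FOB):
CIF value = FOB price + freight + insurance = 162281.08 + 6601.91 + 624.19 = 169507.18
Import duty = 169507.18 × 3.8% = 6441.27
Buyer bears (B): 6601.91 + 624.19 + 965.73 + 458.81 + 2246.77 = 10897.41
Landed cost (B) = invoice 162281.08 + 10897.41 + duty 6441.27 = 179619.76
Difference = |163356.87 − 179619.76| = 16262.89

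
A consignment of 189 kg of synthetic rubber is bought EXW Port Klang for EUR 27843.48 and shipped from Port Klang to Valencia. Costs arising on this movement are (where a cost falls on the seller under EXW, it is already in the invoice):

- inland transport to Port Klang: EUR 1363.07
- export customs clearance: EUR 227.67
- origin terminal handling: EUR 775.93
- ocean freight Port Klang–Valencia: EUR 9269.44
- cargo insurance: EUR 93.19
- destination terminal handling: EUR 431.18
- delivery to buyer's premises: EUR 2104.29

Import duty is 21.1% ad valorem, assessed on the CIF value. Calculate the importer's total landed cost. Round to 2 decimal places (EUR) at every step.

Total landed cost: EUR 50458.11

EXW: the seller makes goods available at their premises; the buyer bears all onward costs.
CIF value = EXW price + inland to port + export clearance + origin terminal + freight + insurance = 27843.48 + 1363.07 + 227.67 + 775.93 + 9269.44 + 93.19 = 39572.78
Import duty = 39572.78 × 21.1% = 8349.86
Buyer bears: inland to port 1363.07 + export clearance 227.67 + origin terminal 775.93 + freight 9269.44 + insurance 93.19 + destination terminal 431.18 + delivery 2104.29 + duty 8349.86 = 22614.63
Landed cost = invoice 27843.48 + 22614.63 = 50458.11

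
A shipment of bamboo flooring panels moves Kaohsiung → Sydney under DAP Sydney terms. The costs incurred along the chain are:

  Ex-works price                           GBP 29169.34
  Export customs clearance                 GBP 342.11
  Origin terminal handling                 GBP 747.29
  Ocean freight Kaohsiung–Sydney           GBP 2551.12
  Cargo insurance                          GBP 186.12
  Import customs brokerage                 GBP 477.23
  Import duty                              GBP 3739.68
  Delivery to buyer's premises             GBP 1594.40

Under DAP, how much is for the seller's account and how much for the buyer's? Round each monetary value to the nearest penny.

DAP: the seller bears all costs to the named destination except import duty and clearance.
Seller's account: goods 29169.34 + export clearance 342.11 + origin terminal 747.29 + freight 2551.12 + insurance 186.12 + delivery 1594.40 = 34590.38
Buyer's account: brokerage 477.23 + duty 3739.68 = 4216.91

Seller: GBP 34590.38; buyer: GBP 4216.91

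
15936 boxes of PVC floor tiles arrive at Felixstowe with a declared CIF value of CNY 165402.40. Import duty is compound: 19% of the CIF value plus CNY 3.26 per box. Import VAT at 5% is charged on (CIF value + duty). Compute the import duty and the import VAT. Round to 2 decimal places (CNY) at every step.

Import duty: CNY 83377.82; import VAT: CNY 12439.01

Ad valorem component: 165402.40 × 19% = 31426.46
Specific component: 15936 × 3.26 = 51951.36
Import duty = 31426.46 + 51951.36 = 83377.82
VAT base = CIF + duty = 165402.40 + 83377.82 = 248780.22
Import VAT = 248780.22 × 5% = 12439.01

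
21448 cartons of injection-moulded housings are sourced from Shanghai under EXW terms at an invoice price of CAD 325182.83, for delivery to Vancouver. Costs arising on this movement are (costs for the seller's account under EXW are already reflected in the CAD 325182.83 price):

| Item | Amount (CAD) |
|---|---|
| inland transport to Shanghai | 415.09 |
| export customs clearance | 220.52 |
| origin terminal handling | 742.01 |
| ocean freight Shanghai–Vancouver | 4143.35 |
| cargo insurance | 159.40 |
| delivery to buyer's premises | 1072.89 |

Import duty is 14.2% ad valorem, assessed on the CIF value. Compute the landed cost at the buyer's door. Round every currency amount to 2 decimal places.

Total landed cost: CAD 378918.66

EXW: the seller makes goods available at their premises; the buyer bears all onward costs.
CIF value = EXW price + inland to port + export clearance + origin terminal + freight + insurance = 325182.83 + 415.09 + 220.52 + 742.01 + 4143.35 + 159.40 = 330863.20
Import duty = 330863.20 × 14.2% = 46982.57
Buyer bears: inland to port 415.09 + export clearance 220.52 + origin terminal 742.01 + freight 4143.35 + insurance 159.40 + delivery 1072.89 + duty 46982.57 = 53735.83
Landed cost = invoice 325182.83 + 53735.83 = 378918.66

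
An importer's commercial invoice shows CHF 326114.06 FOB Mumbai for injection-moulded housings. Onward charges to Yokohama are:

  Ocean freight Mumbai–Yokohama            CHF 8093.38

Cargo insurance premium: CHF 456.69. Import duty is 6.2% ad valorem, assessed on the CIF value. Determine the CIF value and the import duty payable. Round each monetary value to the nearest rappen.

CIF value: CHF 334664.13; import duty: CHF 20749.18

CIF = FOB price + freight + insurance
CIF = 326114.06 + 8093.38 + 456.69 = 334664.13
Import duty = 334664.13 × 6.2% = 20749.18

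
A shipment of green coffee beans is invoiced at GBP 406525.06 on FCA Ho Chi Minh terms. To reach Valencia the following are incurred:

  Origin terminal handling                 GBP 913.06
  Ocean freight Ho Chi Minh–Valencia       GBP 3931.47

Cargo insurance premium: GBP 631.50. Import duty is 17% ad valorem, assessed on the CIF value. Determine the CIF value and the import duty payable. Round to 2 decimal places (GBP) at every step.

CIF value: GBP 412001.09; import duty: GBP 70040.19

CIF = FCA price + pre-shipment costs + freight + insurance
CIF = 406525.06 + 913.06 + 3931.47 + 631.50 = 412001.09
Import duty = 412001.09 × 17% = 70040.19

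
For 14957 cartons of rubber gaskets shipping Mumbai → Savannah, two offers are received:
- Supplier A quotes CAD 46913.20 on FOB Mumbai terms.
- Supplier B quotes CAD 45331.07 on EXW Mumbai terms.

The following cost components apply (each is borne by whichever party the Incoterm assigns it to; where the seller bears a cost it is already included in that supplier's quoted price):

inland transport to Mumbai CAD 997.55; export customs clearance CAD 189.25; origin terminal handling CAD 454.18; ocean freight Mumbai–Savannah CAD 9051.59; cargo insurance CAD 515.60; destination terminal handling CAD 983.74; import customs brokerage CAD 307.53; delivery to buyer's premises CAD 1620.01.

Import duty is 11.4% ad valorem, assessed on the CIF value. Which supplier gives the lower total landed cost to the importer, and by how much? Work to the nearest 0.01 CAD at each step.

Supplier A (FOB):
CIF value = FOB price + freight + insurance = 46913.20 + 9051.59 + 515.60 = 56480.39
Import duty = 56480.39 × 11.4% = 6438.76
Buyer bears (A): 9051.59 + 515.60 + 983.74 + 307.53 + 1620.01 = 12478.47
Landed cost (A) = invoice 46913.20 + 12478.47 + duty 6438.76 = 65830.43
Supplier B (EXW):
CIF value = EXW price + inland to port + export clearance + origin terminal + freight + insurance = 45331.07 + 997.55 + 189.25 + 454.18 + 9051.59 + 515.60 = 56539.24
Import duty = 56539.24 × 11.4% = 6445.47
Buyer bears (B): 997.55 + 189.25 + 454.18 + 9051.59 + 515.60 + 983.74 + 307.53 + 1620.01 = 14119.45
Landed cost (B) = invoice 45331.07 + 14119.45 + duty 6445.47 = 65895.99
Difference = |65830.43 − 65895.99| = 65.56

Supplier A is cheaper by CAD 65.56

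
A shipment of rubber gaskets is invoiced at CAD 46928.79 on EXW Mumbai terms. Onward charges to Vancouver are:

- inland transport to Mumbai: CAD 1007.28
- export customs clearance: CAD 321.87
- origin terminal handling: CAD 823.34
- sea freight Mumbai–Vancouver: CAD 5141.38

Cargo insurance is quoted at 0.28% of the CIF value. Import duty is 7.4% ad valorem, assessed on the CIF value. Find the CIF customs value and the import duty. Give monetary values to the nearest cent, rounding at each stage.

Let C be the CIF value. C = EXW price + pre-shipment costs + freight + 0.28% × C
C − 0.28% × C = 46928.79 + 1007.28 + 321.87 + 823.34 + 5141.38
0.9972 × C = 54222.66
C = 54222.66 / 0.9972 = 54374.91
Insurance premium = 0.28% × 54374.91 = 152.25
Import duty = 54374.91 × 7.4% = 4023.74

CIF value: CAD 54374.91; import duty: CAD 4023.74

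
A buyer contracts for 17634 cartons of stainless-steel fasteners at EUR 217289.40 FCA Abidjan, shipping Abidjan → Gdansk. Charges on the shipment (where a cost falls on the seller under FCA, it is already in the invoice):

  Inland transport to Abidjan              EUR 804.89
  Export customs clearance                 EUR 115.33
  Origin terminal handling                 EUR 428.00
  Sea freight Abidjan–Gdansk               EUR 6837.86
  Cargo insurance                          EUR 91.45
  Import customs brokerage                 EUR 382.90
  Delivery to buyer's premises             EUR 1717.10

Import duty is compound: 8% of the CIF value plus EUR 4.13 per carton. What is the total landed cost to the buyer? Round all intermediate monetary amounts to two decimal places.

Total landed cost: EUR 317546.87

FCA: the seller delivers export-cleared goods to the carrier; the buyer bears costs from that point.
Already in the invoice (seller's account under FCA): inland to port, export clearance — exclude.
CIF value = FCA price + origin terminal + freight + insurance = 217289.40 + 428.00 + 6837.86 + 91.45 = 224646.71
Ad valorem component: 224646.71 × 8% = 17971.74
Specific component: 17634 × 4.13 = 72828.42
Import duty = 17971.74 + 72828.42 = 90800.16
Buyer bears: origin terminal 428.00 + freight 6837.86 + insurance 91.45 + brokerage 382.90 + delivery 1717.10 + duty 90800.16 = 100257.47
Landed cost = invoice 217289.40 + 100257.47 = 317546.87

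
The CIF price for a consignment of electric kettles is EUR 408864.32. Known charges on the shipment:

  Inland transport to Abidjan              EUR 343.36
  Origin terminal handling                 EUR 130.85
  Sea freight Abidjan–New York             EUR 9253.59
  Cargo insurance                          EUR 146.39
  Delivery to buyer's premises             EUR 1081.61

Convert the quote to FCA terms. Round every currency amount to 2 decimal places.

Not relevant to the conversion: inland to port — on the seller under both CIF and FCA; already in the CIF price and stays in the FCA price. delivery — on the buyer under both terms; not part of either seller's price.
From CIF to FCA, the seller no longer bears: origin terminal, freight, insurance.
FCA price = 408864.32 − 130.85 − 9253.59 − 146.39 = 399333.49

FCA price: EUR 399333.49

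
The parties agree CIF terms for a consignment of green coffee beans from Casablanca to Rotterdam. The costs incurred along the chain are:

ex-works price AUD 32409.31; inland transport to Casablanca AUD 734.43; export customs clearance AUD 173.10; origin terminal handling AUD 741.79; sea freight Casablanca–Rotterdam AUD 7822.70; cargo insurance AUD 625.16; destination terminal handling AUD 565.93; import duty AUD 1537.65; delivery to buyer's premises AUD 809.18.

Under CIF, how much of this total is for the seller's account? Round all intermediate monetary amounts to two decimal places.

Seller's account: AUD 42506.49

CIF: the seller pays costs through ocean freight and marine insurance to the destination port.
Seller's account: goods 32409.31 + inland to port 734.43 + export clearance 173.10 + origin terminal 741.79 + freight 7822.70 + insurance 625.16 = 42506.49
Buyer's account: destination terminal 565.93 + duty 1537.65 + delivery 809.18 = 2912.76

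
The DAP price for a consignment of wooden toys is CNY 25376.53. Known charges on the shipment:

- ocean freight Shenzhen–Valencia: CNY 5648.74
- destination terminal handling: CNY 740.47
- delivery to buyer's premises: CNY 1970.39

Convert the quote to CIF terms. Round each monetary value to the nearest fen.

CIF price: CNY 22665.67

Not relevant to the conversion: freight — on the seller under both DAP and CIF; already in the DAP price and stays in the CIF price.
From DAP to CIF, the seller no longer bears: destination terminal, delivery.
CIF price = 25376.53 − 740.47 − 1970.39 = 22665.67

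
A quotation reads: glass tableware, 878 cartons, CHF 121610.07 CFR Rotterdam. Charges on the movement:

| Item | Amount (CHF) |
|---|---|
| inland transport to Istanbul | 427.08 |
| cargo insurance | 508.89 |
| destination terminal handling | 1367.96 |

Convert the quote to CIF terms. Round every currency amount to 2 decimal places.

CIF price: CHF 122118.96

Not relevant to the conversion: inland to port — on the seller under both CFR and CIF; already in the CFR price and stays in the CIF price. destination terminal — on the buyer under both terms; not part of either seller's price.
From CFR to CIF, the seller additionally bears: insurance.
CIF price = 121610.07 + 508.89 = 122118.96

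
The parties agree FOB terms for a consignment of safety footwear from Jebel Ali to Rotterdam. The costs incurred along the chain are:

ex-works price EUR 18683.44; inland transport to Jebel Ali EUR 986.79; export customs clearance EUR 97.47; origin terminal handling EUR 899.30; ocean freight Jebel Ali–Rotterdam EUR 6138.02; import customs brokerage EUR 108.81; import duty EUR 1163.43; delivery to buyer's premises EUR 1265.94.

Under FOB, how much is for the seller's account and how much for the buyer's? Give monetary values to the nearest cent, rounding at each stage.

Seller: EUR 20667.00; buyer: EUR 8676.20

FOB: the seller bears costs until goods are on board at the origin port; the buyer bears freight, insurance and all costs thereafter.
Seller's account: goods 18683.44 + inland to port 986.79 + export clearance 97.47 + origin terminal 899.30 = 20667.00
Buyer's account: freight 6138.02 + brokerage 108.81 + duty 1163.43 + delivery 1265.94 = 8676.20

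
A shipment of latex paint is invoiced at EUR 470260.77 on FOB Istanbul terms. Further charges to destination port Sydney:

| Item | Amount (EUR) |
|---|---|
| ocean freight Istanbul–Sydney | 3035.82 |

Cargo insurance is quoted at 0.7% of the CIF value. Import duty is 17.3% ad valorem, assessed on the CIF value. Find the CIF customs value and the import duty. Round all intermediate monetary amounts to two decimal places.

Let C be the CIF value. C = FOB price + freight + 0.7% × C
C − 0.7% × C = 470260.77 + 3035.82
0.993 × C = 473296.59
C = 473296.59 / 0.993 = 476633.02
Insurance premium = 0.7% × 476633.02 = 3336.43
Import duty = 476633.02 × 17.3% = 82457.51

CIF value: EUR 476633.02; import duty: EUR 82457.51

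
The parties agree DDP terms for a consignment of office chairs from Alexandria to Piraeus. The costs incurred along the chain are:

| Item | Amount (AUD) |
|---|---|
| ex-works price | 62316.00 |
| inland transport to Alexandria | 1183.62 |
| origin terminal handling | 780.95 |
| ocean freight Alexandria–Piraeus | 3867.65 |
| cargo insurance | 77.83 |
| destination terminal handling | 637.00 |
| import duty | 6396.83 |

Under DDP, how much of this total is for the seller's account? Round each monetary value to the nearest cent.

DDP: the seller bears all costs including import duty.
Seller's account: goods 62316.00 + inland to port 1183.62 + origin terminal 780.95 + freight 3867.65 + insurance 77.83 + destination terminal 637.00 + duty 6396.83 = 75259.88
Buyer's account: 0.00

Seller's account: AUD 75259.88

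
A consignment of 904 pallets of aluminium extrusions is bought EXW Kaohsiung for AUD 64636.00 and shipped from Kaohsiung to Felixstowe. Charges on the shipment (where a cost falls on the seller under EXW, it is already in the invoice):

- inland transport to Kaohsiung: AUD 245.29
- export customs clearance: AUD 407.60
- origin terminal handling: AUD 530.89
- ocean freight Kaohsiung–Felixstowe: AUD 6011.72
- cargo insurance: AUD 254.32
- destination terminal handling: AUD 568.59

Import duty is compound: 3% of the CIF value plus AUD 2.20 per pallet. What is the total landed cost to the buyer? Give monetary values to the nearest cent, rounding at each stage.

EXW: the seller makes goods available at their premises; the buyer bears all onward costs.
CIF value = EXW price + inland to port + export clearance + origin terminal + freight + insurance = 64636.00 + 245.29 + 407.60 + 530.89 + 6011.72 + 254.32 = 72085.82
Ad valorem component: 72085.82 × 3% = 2162.57
Specific component: 904 × 2.20 = 1988.80
Import duty = 2162.57 + 1988.80 = 4151.37
Buyer bears: inland to port 245.29 + export clearance 407.60 + origin terminal 530.89 + freight 6011.72 + insurance 254.32 + destination terminal 568.59 + duty 4151.37 = 12169.78
Landed cost = invoice 64636.00 + 12169.78 = 76805.78

Total landed cost: AUD 76805.78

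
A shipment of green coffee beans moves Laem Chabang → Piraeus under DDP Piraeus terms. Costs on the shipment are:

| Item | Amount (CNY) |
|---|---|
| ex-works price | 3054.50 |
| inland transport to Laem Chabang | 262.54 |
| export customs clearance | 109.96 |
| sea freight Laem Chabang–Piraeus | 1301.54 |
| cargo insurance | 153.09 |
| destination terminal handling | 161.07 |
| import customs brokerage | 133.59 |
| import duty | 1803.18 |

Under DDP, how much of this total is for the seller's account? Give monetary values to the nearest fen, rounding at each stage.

DDP: the seller bears all costs including import duty.
Seller's account: goods 3054.50 + inland to port 262.54 + export clearance 109.96 + freight 1301.54 + insurance 153.09 + destination terminal 161.07 + brokerage 133.59 + duty 1803.18 = 6979.47
Buyer's account: 0.00

Seller's account: CNY 6979.47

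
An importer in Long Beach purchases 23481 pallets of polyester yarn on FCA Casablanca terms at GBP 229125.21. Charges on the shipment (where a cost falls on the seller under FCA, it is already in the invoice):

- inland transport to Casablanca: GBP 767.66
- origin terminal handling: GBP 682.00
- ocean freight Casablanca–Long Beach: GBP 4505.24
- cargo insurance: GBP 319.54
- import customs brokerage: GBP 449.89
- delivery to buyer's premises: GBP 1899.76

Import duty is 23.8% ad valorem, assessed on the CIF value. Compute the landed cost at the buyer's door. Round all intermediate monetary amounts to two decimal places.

Total landed cost: GBP 292824.05

FCA: the seller delivers export-cleared goods to the carrier; the buyer bears costs from that point.
Already in the invoice (seller's account under FCA): inland to port — exclude.
CIF value = FCA price + origin terminal + freight + insurance = 229125.21 + 682.00 + 4505.24 + 319.54 = 234631.99
Import duty = 234631.99 × 23.8% = 55842.41
Buyer bears: origin terminal 682.00 + freight 4505.24 + insurance 319.54 + brokerage 449.89 + delivery 1899.76 + duty 55842.41 = 63698.84
Landed cost = invoice 229125.21 + 63698.84 = 292824.05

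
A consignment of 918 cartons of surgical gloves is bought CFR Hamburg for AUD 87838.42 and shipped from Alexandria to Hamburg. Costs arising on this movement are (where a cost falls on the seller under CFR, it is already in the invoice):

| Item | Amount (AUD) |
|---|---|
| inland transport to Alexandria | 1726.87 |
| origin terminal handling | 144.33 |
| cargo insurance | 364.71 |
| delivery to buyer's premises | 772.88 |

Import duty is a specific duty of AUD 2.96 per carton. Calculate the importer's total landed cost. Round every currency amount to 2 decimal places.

CFR: the seller pays costs through ocean freight to the destination port, but not insurance.
Already in the invoice (seller's account under CFR): inland to port, origin terminal — exclude.
CIF value = CFR price + insurance = 87838.42 + 364.71 = 88203.13
Import duty = 918 × 2.96 = 2717.28
Buyer bears: insurance 364.71 + delivery 772.88 + duty 2717.28 = 3854.87
Landed cost = invoice 87838.42 + 3854.87 = 91693.29

Total landed cost: AUD 91693.29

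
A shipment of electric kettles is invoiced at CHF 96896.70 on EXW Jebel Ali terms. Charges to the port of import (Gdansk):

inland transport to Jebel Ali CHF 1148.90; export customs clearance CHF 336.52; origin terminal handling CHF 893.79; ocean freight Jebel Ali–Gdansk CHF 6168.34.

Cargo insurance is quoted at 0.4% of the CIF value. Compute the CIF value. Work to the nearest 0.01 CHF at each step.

Let C be the CIF value. C = EXW price + pre-shipment costs + freight + 0.4% × C
C − 0.4% × C = 96896.70 + 1148.90 + 336.52 + 893.79 + 6168.34
0.996 × C = 105444.25
C = 105444.25 / 0.996 = 105867.72
Insurance premium = 0.4% × 105867.72 = 423.47

CIF value: CHF 105867.72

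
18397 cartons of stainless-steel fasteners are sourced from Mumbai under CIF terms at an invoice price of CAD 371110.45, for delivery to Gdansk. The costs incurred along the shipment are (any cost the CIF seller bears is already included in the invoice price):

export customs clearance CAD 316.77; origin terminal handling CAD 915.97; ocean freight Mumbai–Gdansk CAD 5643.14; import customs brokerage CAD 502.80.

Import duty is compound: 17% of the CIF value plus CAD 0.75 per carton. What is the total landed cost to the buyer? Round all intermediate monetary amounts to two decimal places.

Total landed cost: CAD 448499.78

CIF: the seller pays costs through ocean freight and marine insurance to the destination port.
Already in the invoice (seller's account under CIF): export clearance, origin terminal, freight — exclude.
The CIF price already equals the CIF value: 371110.45
Ad valorem component: 371110.45 × 17% = 63088.78
Specific component: 18397 × 0.75 = 13797.75
Import duty = 63088.78 + 13797.75 = 76886.53
Buyer bears: brokerage 502.80 + duty 76886.53 = 77389.33
Landed cost = invoice 371110.45 + 77389.33 = 448499.78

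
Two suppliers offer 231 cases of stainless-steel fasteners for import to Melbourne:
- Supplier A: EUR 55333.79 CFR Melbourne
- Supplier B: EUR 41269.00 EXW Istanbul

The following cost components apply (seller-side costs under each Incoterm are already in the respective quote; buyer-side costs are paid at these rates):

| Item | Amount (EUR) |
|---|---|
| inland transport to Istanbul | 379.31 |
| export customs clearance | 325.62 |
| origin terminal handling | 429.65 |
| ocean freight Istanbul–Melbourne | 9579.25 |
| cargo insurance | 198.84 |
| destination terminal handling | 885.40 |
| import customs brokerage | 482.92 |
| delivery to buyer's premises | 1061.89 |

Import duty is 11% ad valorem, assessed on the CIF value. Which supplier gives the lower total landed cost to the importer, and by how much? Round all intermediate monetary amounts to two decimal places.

Supplier A (CFR):
CIF value = CFR price + insurance = 55333.79 + 198.84 = 55532.63
Import duty = 55532.63 × 11% = 6108.59
Buyer bears (A): 198.84 + 885.40 + 482.92 + 1061.89 = 2629.05
Landed cost (A) = invoice 55333.79 + 2629.05 + duty 6108.59 = 64071.43
Supplier B (EXW):
CIF value = EXW price + inland to port + export clearance + origin terminal + freight + insurance = 41269.00 + 379.31 + 325.62 + 429.65 + 9579.25 + 198.84 = 52181.67
Import duty = 52181.67 × 11% = 5739.98
Buyer bears (B): 379.31 + 325.62 + 429.65 + 9579.25 + 198.84 + 885.40 + 482.92 + 1061.89 = 13342.88
Landed cost (B) = invoice 41269.00 + 13342.88 + duty 5739.98 = 60351.86
Difference = |64071.43 − 60351.86| = 3719.57

Supplier B is cheaper by EUR 3719.57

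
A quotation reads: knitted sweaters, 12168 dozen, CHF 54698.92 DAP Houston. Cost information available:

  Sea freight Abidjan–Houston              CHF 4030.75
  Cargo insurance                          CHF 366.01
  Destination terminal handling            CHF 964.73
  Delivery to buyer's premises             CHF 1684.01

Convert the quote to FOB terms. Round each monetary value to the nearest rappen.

From DAP to FOB, the seller no longer bears: freight, insurance, destination terminal, delivery.
FOB price = 54698.92 − 4030.75 − 366.01 − 964.73 − 1684.01 = 47653.42

FOB price: CHF 47653.42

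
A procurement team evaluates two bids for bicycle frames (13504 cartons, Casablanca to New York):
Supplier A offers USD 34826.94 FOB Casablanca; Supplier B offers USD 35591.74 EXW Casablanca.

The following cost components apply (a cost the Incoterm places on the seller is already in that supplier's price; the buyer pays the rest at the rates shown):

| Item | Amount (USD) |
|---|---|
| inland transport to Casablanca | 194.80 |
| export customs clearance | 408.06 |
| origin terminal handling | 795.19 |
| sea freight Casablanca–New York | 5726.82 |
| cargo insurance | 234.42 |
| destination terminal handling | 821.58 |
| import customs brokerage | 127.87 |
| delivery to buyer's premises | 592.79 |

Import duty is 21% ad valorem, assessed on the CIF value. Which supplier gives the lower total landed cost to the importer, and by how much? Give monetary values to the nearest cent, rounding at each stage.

Supplier A is cheaper by USD 2617.05

Supplier A (FOB):
CIF value = FOB price + freight + insurance = 34826.94 + 5726.82 + 234.42 = 40788.18
Import duty = 40788.18 × 21% = 8565.52
Buyer bears (A): 5726.82 + 234.42 + 821.58 + 127.87 + 592.79 = 7503.48
Landed cost (A) = invoice 34826.94 + 7503.48 + duty 8565.52 = 50895.94
Supplier B (EXW):
CIF value = EXW price + inland to port + export clearance + origin terminal + freight + insurance = 35591.74 + 194.80 + 408.06 + 795.19 + 5726.82 + 234.42 = 42951.03
Import duty = 42951.03 × 21% = 9019.72
Buyer bears (B): 194.80 + 408.06 + 795.19 + 5726.82 + 234.42 + 821.58 + 127.87 + 592.79 = 8901.53
Landed cost (B) = invoice 35591.74 + 8901.53 + duty 9019.72 = 53512.99
Difference = |50895.94 − 53512.99| = 2617.05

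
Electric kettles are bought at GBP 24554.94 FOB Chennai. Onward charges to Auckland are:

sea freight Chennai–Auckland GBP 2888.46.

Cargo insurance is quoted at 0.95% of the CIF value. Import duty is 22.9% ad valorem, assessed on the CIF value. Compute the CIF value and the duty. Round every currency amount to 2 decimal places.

CIF value: GBP 27706.61; import duty: GBP 6344.81

Let C be the CIF value. C = FOB price + freight + 0.95% × C
C − 0.95% × C = 24554.94 + 2888.46
0.9905 × C = 27443.40
C = 27443.40 / 0.9905 = 27706.61
Insurance premium = 0.95% × 27706.61 = 263.21
Import duty = 27706.61 × 22.9% = 6344.81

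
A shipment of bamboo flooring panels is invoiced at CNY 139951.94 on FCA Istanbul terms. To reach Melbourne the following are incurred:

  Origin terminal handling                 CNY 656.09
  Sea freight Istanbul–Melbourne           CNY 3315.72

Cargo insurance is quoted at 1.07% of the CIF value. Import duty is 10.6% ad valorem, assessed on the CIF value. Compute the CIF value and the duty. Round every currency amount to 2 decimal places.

Let C be the CIF value. C = FCA price + pre-shipment costs + freight + 1.07% × C
C − 1.07% × C = 139951.94 + 656.09 + 3315.72
0.9893 × C = 143923.75
C = 143923.75 / 0.9893 = 145480.39
Insurance premium = 1.07% × 145480.39 = 1556.64
Import duty = 145480.39 × 10.6% = 15420.92

CIF value: CNY 145480.39; import duty: CNY 15420.92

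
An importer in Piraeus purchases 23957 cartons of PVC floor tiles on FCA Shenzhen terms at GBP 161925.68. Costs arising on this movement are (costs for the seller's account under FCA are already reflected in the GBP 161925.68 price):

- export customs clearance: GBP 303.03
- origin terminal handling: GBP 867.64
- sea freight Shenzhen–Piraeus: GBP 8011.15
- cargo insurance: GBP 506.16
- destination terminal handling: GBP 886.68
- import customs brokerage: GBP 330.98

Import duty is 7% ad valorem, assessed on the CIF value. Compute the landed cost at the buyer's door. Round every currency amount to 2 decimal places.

FCA: the seller delivers export-cleared goods to the carrier; the buyer bears costs from that point.
Already in the invoice (seller's account under FCA): export clearance — exclude.
CIF value = FCA price + origin terminal + freight + insurance = 161925.68 + 867.64 + 8011.15 + 506.16 = 171310.63
Import duty = 171310.63 × 7% = 11991.74
Buyer bears: origin terminal 867.64 + freight 8011.15 + insurance 506.16 + destination terminal 886.68 + brokerage 330.98 + duty 11991.74 = 22594.35
Landed cost = invoice 161925.68 + 22594.35 = 184520.03

Total landed cost: GBP 184520.03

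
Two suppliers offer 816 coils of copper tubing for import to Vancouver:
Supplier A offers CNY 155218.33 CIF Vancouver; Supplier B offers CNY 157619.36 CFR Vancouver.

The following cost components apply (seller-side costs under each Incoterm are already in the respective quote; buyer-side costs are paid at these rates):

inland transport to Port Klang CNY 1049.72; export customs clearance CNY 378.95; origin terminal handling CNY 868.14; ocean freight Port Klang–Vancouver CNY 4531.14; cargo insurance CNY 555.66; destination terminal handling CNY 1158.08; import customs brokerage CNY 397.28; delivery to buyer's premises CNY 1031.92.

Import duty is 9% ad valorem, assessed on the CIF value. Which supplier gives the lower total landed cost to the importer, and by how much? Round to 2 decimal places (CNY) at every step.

Supplier A (CIF):
The CIF price already equals the CIF value: 155218.33
Import duty = 155218.33 × 9% = 13969.65
Buyer bears (A): 1158.08 + 397.28 + 1031.92 = 2587.28
Landed cost (A) = invoice 155218.33 + 2587.28 + duty 13969.65 = 171775.26
Supplier B (CFR):
CIF value = CFR price + insurance = 157619.36 + 555.66 = 158175.02
Import duty = 158175.02 × 9% = 14235.75
Buyer bears (B): 555.66 + 1158.08 + 397.28 + 1031.92 = 3142.94
Landed cost (B) = invoice 157619.36 + 3142.94 + duty 14235.75 = 174998.05
Difference = |171775.26 − 174998.05| = 3222.79

Supplier A is cheaper by CNY 3222.79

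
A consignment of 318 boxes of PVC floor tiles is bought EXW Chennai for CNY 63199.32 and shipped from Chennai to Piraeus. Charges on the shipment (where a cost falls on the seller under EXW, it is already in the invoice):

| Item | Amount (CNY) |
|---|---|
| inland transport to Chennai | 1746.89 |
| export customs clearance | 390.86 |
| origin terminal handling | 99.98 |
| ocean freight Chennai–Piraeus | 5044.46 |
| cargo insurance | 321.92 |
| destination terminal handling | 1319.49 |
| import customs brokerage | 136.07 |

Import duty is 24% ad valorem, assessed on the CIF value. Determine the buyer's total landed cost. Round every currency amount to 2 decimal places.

Total landed cost: CNY 89251.81

EXW: the seller makes goods available at their premises; the buyer bears all onward costs.
CIF value = EXW price + inland to port + export clearance + origin terminal + freight + insurance = 63199.32 + 1746.89 + 390.86 + 99.98 + 5044.46 + 321.92 = 70803.43
Import duty = 70803.43 × 24% = 16992.82
Buyer bears: inland to port 1746.89 + export clearance 390.86 + origin terminal 99.98 + freight 5044.46 + insurance 321.92 + destination terminal 1319.49 + brokerage 136.07 + duty 16992.82 = 26052.49
Landed cost = invoice 63199.32 + 26052.49 = 89251.81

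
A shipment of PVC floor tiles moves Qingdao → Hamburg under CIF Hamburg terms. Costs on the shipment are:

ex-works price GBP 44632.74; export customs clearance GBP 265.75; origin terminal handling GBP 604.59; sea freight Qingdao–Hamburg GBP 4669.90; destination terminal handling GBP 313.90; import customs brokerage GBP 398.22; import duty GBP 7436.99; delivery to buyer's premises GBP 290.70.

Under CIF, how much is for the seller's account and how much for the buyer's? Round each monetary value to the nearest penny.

Seller: GBP 50172.98; buyer: GBP 8439.81

CIF: the seller pays costs through ocean freight and marine insurance to the destination port.
Seller's account: goods 44632.74 + export clearance 265.75 + origin terminal 604.59 + freight 4669.90 = 50172.98
Buyer's account: destination terminal 313.90 + brokerage 398.22 + duty 7436.99 + delivery 290.70 = 8439.81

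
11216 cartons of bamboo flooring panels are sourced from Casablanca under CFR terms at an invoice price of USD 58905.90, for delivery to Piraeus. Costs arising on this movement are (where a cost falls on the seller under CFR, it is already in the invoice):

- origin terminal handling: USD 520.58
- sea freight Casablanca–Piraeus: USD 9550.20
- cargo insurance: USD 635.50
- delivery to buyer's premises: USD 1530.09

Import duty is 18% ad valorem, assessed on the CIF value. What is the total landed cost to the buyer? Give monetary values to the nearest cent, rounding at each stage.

CFR: the seller pays costs through ocean freight to the destination port, but not insurance.
Already in the invoice (seller's account under CFR): origin terminal, freight — exclude.
CIF value = CFR price + insurance = 58905.90 + 635.50 = 59541.40
Import duty = 59541.40 × 18% = 10717.45
Buyer bears: insurance 635.50 + delivery 1530.09 + duty 10717.45 = 12883.04
Landed cost = invoice 58905.90 + 12883.04 = 71788.94

Total landed cost: USD 71788.94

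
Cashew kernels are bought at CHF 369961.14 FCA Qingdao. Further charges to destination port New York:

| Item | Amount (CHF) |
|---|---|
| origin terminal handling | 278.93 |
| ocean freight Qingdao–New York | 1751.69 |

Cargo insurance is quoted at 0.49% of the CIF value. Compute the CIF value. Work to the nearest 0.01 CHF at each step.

CIF value: CHF 373823.50

Let C be the CIF value. C = FCA price + pre-shipment costs + freight + 0.49% × C
C − 0.49% × C = 369961.14 + 278.93 + 1751.69
0.9951 × C = 371991.76
C = 371991.76 / 0.9951 = 373823.50
Insurance premium = 0.49% × 373823.50 = 1831.74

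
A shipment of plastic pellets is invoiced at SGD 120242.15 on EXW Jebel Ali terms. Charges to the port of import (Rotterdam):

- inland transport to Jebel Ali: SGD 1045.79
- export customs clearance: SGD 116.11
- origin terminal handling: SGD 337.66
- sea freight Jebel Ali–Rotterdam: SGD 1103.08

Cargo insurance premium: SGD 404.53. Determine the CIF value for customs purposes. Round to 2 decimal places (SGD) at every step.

CIF value: SGD 123249.32

CIF = EXW price + pre-shipment costs + freight + insurance
CIF = 120242.15 + 1045.79 + 116.11 + 337.66 + 1103.08 + 404.53 = 123249.32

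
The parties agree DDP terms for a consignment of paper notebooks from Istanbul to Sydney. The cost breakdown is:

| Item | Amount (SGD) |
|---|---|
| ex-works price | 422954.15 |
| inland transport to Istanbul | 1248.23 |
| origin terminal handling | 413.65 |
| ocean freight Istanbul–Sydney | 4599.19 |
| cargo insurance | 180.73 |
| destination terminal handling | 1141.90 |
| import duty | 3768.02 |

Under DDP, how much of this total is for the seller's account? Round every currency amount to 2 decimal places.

DDP: the seller bears all costs including import duty.
Seller's account: goods 422954.15 + inland to port 1248.23 + origin terminal 413.65 + freight 4599.19 + insurance 180.73 + destination terminal 1141.90 + duty 3768.02 = 434305.87
Buyer's account: 0.00

Seller's account: SGD 434305.87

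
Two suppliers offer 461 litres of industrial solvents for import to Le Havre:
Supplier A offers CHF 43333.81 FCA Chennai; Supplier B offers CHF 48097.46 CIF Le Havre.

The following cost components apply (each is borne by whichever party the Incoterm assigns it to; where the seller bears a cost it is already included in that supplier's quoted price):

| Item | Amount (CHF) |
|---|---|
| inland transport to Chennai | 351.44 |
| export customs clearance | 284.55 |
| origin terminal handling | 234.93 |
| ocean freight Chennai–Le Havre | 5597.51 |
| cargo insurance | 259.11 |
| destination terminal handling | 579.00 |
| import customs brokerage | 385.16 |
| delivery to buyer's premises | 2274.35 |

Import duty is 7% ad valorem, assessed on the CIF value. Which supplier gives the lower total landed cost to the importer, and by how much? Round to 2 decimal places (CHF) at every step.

Supplier A (FCA):
CIF value = FCA price + origin terminal + freight + insurance = 43333.81 + 234.93 + 5597.51 + 259.11 = 49425.36
Import duty = 49425.36 × 7% = 3459.78
Buyer bears (A): 234.93 + 5597.51 + 259.11 + 579.00 + 385.16 + 2274.35 = 9330.06
Landed cost (A) = invoice 43333.81 + 9330.06 + duty 3459.78 = 56123.65
Supplier B (CIF):
The CIF price already equals the CIF value: 48097.46
Import duty = 48097.46 × 7% = 3366.82
Buyer bears (B): 579.00 + 385.16 + 2274.35 = 3238.51
Landed cost (B) = invoice 48097.46 + 3238.51 + duty 3366.82 = 54702.79
Difference = |56123.65 − 54702.79| = 1420.86

Supplier B is cheaper by CHF 1420.86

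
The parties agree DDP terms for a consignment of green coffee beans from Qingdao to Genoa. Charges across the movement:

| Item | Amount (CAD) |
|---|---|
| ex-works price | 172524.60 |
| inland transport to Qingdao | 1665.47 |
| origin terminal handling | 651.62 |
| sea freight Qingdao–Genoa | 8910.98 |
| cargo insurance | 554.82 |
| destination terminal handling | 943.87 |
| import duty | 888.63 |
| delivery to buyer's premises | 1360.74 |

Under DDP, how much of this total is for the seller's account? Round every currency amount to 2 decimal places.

DDP: the seller bears all costs including import duty.
Seller's account: goods 172524.60 + inland to port 1665.47 + origin terminal 651.62 + freight 8910.98 + insurance 554.82 + destination terminal 943.87 + duty 888.63 + delivery 1360.74 = 187500.73
Buyer's account: 0.00

Seller's account: CAD 187500.73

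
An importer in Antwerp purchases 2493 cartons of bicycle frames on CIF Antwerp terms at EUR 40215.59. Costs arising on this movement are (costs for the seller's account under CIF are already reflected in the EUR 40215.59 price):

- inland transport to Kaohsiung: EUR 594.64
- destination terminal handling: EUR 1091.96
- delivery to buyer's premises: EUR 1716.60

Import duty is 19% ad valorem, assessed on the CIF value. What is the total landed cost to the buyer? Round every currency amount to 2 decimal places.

CIF: the seller pays costs through ocean freight and marine insurance to the destination port.
Already in the invoice (seller's account under CIF): inland to port — exclude.
The CIF price already equals the CIF value: 40215.59
Import duty = 40215.59 × 19% = 7640.96
Buyer bears: destination terminal 1091.96 + delivery 1716.60 + duty 7640.96 = 10449.52
Landed cost = invoice 40215.59 + 10449.52 = 50665.11

Total landed cost: EUR 50665.11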